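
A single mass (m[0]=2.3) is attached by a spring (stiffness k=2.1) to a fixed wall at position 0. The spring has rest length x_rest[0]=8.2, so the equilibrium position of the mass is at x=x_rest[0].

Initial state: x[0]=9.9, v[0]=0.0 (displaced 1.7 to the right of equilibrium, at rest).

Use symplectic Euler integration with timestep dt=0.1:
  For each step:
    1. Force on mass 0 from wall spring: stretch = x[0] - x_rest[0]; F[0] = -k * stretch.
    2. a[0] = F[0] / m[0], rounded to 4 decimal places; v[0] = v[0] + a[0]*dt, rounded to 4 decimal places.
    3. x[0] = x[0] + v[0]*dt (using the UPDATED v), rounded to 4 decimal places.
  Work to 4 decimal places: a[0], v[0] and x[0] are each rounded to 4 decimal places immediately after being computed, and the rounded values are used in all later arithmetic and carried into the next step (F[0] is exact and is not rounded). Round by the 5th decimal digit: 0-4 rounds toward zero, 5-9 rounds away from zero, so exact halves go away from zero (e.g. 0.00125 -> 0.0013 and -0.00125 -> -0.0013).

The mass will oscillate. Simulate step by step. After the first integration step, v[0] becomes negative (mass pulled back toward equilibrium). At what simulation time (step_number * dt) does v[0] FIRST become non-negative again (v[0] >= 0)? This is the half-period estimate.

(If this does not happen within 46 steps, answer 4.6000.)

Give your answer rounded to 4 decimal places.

Step 0: x=[9.9000] v=[0.0000]
Step 1: x=[9.8845] v=[-0.1552]
Step 2: x=[9.8536] v=[-0.3090]
Step 3: x=[9.8076] v=[-0.4600]
Step 4: x=[9.7469] v=[-0.6068]
Step 5: x=[9.6721] v=[-0.7480]
Step 6: x=[9.5839] v=[-0.8824]
Step 7: x=[9.4830] v=[-1.0088]
Step 8: x=[9.3704] v=[-1.1259]
Step 9: x=[9.2471] v=[-1.2328]
Step 10: x=[9.1143] v=[-1.3284]
Step 11: x=[8.9731] v=[-1.4119]
Step 12: x=[8.8249] v=[-1.4825]
Step 13: x=[8.6709] v=[-1.5396]
Step 14: x=[8.5126] v=[-1.5826]
Step 15: x=[8.3515] v=[-1.6111]
Step 16: x=[8.1890] v=[-1.6249]
Step 17: x=[8.0266] v=[-1.6239]
Step 18: x=[7.8658] v=[-1.6081]
Step 19: x=[7.7080] v=[-1.5776]
Step 20: x=[7.5547] v=[-1.5327]
Step 21: x=[7.4073] v=[-1.4738]
Step 22: x=[7.2672] v=[-1.4014]
Step 23: x=[7.1356] v=[-1.3162]
Step 24: x=[7.0137] v=[-1.2190]
Step 25: x=[6.9026] v=[-1.1107]
Step 26: x=[6.8034] v=[-0.9922]
Step 27: x=[6.7169] v=[-0.8647]
Step 28: x=[6.6440] v=[-0.7293]
Step 29: x=[6.5853] v=[-0.5872]
Step 30: x=[6.5413] v=[-0.4398]
Step 31: x=[6.5125] v=[-0.2884]
Step 32: x=[6.4991] v=[-0.1343]
Step 33: x=[6.5012] v=[0.0210]
First v>=0 after going negative at step 33, time=3.3000

Answer: 3.3000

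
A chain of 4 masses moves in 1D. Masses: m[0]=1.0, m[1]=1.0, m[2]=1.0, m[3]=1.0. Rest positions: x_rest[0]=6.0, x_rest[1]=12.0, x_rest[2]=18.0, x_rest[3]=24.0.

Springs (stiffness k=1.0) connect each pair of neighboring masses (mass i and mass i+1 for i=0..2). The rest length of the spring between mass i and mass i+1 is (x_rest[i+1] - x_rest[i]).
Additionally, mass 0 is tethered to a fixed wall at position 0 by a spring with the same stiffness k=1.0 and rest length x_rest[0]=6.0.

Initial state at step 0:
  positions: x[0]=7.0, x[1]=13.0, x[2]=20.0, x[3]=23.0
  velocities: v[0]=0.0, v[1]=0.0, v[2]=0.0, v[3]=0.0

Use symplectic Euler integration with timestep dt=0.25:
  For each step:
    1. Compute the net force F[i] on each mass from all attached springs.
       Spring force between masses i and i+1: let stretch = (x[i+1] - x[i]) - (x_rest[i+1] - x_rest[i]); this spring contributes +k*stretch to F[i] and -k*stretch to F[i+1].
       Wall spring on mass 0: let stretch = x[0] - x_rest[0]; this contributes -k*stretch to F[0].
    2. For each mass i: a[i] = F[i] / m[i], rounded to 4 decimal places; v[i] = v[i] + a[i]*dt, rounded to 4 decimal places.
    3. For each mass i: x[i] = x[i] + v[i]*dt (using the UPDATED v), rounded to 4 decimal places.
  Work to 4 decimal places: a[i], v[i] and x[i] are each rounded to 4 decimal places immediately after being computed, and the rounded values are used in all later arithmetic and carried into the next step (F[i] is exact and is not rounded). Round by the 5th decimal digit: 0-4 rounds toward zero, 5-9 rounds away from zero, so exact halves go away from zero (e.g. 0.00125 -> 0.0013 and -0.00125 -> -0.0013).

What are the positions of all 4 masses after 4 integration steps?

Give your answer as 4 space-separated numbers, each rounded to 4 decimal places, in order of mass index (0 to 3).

Answer: 6.5294 13.2628 18.1401 24.4965

Derivation:
Step 0: x=[7.0000 13.0000 20.0000 23.0000] v=[0.0000 0.0000 0.0000 0.0000]
Step 1: x=[6.9375 13.0625 19.7500 23.1875] v=[-0.2500 0.2500 -1.0000 0.7500]
Step 2: x=[6.8242 13.1602 19.2969 23.5352] v=[-0.4531 0.3906 -1.8125 1.3906]
Step 3: x=[6.6804 13.2454 18.7251 23.9930] v=[-0.5752 0.3408 -2.2871 1.8310]
Step 4: x=[6.5294 13.2628 18.1401 24.4965] v=[-0.6041 0.0695 -2.3401 2.0140]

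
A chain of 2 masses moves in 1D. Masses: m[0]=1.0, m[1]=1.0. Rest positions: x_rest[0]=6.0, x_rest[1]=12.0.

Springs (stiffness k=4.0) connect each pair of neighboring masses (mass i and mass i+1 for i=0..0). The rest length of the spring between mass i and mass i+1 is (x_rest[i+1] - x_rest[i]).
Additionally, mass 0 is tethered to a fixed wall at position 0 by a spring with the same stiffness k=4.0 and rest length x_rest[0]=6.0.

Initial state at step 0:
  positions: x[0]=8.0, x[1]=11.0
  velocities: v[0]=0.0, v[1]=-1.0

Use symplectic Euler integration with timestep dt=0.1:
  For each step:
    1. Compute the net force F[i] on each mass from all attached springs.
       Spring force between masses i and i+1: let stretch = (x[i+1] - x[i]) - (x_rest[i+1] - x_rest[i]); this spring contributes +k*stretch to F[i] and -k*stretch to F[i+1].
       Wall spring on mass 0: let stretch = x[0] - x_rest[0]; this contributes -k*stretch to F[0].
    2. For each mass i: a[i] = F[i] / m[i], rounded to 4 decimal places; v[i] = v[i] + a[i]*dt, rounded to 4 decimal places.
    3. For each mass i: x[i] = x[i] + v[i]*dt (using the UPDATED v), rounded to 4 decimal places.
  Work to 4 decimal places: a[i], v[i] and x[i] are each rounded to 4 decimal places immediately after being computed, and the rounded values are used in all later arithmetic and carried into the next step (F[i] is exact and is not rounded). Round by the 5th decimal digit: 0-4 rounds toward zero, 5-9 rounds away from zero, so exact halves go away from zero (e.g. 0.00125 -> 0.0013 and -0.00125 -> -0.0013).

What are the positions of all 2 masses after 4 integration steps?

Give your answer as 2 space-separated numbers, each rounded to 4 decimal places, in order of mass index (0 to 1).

Step 0: x=[8.0000 11.0000] v=[0.0000 -1.0000]
Step 1: x=[7.8000 11.0200] v=[-2.0000 0.2000]
Step 2: x=[7.4168 11.1512] v=[-3.8320 1.3120]
Step 3: x=[6.8863 11.3730] v=[-5.3050 2.2182]
Step 4: x=[6.2598 11.6554] v=[-6.2648 2.8235]

Answer: 6.2598 11.6554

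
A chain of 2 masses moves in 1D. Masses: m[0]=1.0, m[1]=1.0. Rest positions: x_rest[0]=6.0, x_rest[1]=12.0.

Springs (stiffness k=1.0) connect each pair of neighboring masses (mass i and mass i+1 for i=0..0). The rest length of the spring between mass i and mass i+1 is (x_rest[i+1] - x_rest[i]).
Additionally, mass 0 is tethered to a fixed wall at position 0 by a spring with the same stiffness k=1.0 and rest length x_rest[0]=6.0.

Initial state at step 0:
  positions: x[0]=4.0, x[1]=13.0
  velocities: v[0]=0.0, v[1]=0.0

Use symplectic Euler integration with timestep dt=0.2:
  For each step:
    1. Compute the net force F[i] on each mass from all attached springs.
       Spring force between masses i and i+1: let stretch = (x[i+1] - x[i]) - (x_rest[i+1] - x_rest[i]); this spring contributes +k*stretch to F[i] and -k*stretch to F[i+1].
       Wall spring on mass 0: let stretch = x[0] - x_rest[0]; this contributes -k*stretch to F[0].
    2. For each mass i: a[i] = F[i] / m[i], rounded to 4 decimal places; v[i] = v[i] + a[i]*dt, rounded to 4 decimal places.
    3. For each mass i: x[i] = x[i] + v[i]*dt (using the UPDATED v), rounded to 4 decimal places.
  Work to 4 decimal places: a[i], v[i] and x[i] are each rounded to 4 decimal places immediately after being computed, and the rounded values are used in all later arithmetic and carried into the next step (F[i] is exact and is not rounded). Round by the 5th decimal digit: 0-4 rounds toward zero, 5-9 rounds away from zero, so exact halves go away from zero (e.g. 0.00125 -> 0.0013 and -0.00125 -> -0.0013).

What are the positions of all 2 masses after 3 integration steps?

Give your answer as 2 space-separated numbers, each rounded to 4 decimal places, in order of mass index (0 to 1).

Answer: 5.0982 12.3427

Derivation:
Step 0: x=[4.0000 13.0000] v=[0.0000 0.0000]
Step 1: x=[4.2000 12.8800] v=[1.0000 -0.6000]
Step 2: x=[4.5792 12.6528] v=[1.8960 -1.1360]
Step 3: x=[5.0982 12.3427] v=[2.5949 -1.5507]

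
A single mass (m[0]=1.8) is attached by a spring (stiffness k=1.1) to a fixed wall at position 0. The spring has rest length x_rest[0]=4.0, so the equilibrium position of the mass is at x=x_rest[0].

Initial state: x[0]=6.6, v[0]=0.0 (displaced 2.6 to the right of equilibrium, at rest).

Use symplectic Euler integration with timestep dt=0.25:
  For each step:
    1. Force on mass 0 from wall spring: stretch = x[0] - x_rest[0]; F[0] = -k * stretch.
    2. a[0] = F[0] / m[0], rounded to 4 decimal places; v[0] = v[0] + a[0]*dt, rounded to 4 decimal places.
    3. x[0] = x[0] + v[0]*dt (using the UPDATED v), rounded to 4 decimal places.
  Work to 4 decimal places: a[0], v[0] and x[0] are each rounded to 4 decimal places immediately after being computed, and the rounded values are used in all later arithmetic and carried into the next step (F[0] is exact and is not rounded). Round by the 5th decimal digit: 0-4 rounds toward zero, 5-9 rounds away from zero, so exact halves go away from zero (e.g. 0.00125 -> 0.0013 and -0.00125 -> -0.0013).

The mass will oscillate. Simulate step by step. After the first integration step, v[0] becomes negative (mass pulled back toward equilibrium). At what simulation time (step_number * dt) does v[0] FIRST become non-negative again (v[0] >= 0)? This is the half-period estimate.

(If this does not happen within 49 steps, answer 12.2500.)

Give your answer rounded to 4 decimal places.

Answer: 4.2500

Derivation:
Step 0: x=[6.6000] v=[0.0000]
Step 1: x=[6.5007] v=[-0.3972]
Step 2: x=[6.3059] v=[-0.7793]
Step 3: x=[6.0230] v=[-1.1316]
Step 4: x=[5.6628] v=[-1.4407]
Step 5: x=[5.2391] v=[-1.6948]
Step 6: x=[4.7681] v=[-1.8841]
Step 7: x=[4.2677] v=[-2.0015]
Step 8: x=[3.7571] v=[-2.0424]
Step 9: x=[3.2558] v=[-2.0053]
Step 10: x=[2.7829] v=[-1.8916]
Step 11: x=[2.3565] v=[-1.7057]
Step 12: x=[1.9929] v=[-1.4546]
Step 13: x=[1.7059] v=[-1.1480]
Step 14: x=[1.5065] v=[-0.7975]
Step 15: x=[1.4024] v=[-0.4166]
Step 16: x=[1.3975] v=[-0.0198]
Step 17: x=[1.4920] v=[0.3778]
First v>=0 after going negative at step 17, time=4.2500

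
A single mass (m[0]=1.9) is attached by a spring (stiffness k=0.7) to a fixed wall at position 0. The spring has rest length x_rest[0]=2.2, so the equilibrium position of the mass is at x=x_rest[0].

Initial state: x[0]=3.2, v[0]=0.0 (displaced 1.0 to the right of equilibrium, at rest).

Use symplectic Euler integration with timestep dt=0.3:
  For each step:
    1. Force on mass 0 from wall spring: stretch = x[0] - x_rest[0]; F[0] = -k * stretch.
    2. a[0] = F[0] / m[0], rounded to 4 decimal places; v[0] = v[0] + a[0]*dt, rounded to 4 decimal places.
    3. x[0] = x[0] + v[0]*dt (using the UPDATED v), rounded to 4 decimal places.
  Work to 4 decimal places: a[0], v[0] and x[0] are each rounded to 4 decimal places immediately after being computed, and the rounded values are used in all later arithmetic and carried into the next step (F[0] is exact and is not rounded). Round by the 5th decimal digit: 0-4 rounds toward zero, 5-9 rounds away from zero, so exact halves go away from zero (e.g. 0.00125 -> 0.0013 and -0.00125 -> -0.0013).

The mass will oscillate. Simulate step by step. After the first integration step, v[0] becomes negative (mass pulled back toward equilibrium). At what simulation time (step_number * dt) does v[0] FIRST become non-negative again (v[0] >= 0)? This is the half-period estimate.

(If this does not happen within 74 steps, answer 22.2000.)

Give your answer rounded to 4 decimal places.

Step 0: x=[3.2000] v=[0.0000]
Step 1: x=[3.1669] v=[-0.1105]
Step 2: x=[3.1017] v=[-0.2174]
Step 3: x=[3.0066] v=[-0.3171]
Step 4: x=[2.8847] v=[-0.4063]
Step 5: x=[2.7401] v=[-0.4820]
Step 6: x=[2.5776] v=[-0.5417]
Step 7: x=[2.4026] v=[-0.5834]
Step 8: x=[2.2209] v=[-0.6058]
Step 9: x=[2.0385] v=[-0.6081]
Step 10: x=[1.8614] v=[-0.5903]
Step 11: x=[1.6955] v=[-0.5529]
Step 12: x=[1.5464] v=[-0.4971]
Step 13: x=[1.4189] v=[-0.4249]
Step 14: x=[1.3173] v=[-0.3386]
Step 15: x=[1.2450] v=[-0.2410]
Step 16: x=[1.2044] v=[-0.1355]
Step 17: x=[1.1968] v=[-0.0255]
Step 18: x=[1.2224] v=[0.0854]
First v>=0 after going negative at step 18, time=5.4000

Answer: 5.4000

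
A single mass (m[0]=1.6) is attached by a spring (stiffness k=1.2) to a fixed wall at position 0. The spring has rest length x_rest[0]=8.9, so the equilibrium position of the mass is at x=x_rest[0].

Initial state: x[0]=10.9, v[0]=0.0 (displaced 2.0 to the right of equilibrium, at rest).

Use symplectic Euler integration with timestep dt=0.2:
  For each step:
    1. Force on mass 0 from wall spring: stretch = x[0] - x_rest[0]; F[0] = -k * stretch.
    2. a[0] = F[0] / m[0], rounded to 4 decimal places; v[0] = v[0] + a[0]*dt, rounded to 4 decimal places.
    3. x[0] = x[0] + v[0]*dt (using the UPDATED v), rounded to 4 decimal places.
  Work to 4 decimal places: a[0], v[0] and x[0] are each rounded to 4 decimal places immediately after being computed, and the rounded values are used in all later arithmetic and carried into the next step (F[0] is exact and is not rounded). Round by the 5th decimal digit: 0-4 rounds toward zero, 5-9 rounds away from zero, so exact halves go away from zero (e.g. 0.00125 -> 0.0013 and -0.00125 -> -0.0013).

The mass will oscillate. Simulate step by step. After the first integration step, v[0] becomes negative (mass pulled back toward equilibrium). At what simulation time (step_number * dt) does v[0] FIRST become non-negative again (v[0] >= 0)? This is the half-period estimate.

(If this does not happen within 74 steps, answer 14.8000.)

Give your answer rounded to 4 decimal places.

Step 0: x=[10.9000] v=[0.0000]
Step 1: x=[10.8400] v=[-0.3000]
Step 2: x=[10.7218] v=[-0.5910]
Step 3: x=[10.5489] v=[-0.8643]
Step 4: x=[10.3266] v=[-1.1116]
Step 5: x=[10.0615] v=[-1.3256]
Step 6: x=[9.7615] v=[-1.4998]
Step 7: x=[9.4357] v=[-1.6290]
Step 8: x=[9.0938] v=[-1.7094]
Step 9: x=[8.7461] v=[-1.7385]
Step 10: x=[8.4030] v=[-1.7154]
Step 11: x=[8.0748] v=[-1.6408]
Step 12: x=[7.7714] v=[-1.5170]
Step 13: x=[7.5019] v=[-1.3477]
Step 14: x=[7.2743] v=[-1.1380]
Step 15: x=[7.0955] v=[-0.8941]
Step 16: x=[6.9708] v=[-0.6234]
Step 17: x=[6.9040] v=[-0.3340]
Step 18: x=[6.8971] v=[-0.0346]
Step 19: x=[6.9503] v=[0.2658]
First v>=0 after going negative at step 19, time=3.8000

Answer: 3.8000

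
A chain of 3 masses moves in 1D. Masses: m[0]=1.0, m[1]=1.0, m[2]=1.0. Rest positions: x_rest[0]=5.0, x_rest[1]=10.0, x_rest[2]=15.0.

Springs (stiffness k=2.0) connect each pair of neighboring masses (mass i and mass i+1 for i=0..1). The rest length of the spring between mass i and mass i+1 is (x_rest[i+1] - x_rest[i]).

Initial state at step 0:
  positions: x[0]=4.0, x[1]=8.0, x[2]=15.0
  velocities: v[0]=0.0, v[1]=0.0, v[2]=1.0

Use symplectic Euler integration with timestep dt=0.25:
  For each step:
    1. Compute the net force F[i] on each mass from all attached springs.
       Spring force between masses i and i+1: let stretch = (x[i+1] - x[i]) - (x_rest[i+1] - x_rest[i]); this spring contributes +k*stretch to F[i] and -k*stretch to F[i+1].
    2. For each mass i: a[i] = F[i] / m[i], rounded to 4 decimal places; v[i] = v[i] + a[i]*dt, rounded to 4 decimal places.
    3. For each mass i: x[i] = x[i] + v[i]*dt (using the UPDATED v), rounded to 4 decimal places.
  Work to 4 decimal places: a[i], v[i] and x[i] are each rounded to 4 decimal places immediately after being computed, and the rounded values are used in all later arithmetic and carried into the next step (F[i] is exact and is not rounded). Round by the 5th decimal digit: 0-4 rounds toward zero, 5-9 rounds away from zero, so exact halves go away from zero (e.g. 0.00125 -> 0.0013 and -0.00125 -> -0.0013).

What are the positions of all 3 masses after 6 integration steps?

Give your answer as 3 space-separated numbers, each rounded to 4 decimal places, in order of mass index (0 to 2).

Answer: 4.1734 10.2297 14.0969

Derivation:
Step 0: x=[4.0000 8.0000 15.0000] v=[0.0000 0.0000 1.0000]
Step 1: x=[3.8750 8.3750 15.0000] v=[-0.5000 1.5000 0.0000]
Step 2: x=[3.6875 9.0156 14.7969] v=[-0.7500 2.5625 -0.8125]
Step 3: x=[3.5410 9.7129 14.4961] v=[-0.5860 2.7891 -1.2032]
Step 4: x=[3.5410 10.2366 14.2224] v=[-0.0001 2.0948 -1.0948]
Step 5: x=[3.7529 10.4216 14.0755] v=[0.8477 0.7399 -0.5877]
Step 6: x=[4.1734 10.2297 14.0969] v=[1.6821 -0.7675 0.0854]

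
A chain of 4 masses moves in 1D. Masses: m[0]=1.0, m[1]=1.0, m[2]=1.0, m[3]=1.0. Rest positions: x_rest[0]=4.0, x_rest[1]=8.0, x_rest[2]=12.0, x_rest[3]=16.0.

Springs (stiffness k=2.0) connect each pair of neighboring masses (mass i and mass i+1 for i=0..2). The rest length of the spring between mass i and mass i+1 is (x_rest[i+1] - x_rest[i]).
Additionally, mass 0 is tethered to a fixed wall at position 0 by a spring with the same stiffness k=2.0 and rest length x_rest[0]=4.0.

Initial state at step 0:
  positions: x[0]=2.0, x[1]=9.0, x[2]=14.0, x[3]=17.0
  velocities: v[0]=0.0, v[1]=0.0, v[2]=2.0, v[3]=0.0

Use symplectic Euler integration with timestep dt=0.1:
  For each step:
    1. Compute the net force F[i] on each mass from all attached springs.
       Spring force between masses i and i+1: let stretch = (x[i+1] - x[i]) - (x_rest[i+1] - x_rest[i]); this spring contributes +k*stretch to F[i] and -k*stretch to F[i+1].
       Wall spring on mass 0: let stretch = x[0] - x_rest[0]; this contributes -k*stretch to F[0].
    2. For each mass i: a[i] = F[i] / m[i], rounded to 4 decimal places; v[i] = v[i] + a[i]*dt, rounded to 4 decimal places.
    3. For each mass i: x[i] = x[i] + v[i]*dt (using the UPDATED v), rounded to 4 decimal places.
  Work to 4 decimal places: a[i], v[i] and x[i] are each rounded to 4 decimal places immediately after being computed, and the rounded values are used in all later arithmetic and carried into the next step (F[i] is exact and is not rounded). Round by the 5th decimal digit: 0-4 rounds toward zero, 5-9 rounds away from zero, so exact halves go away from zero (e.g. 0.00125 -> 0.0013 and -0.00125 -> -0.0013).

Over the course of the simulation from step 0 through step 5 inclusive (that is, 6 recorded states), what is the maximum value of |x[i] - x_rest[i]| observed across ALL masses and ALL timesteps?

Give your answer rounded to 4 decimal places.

Answer: 2.3408

Derivation:
Step 0: x=[2.0000 9.0000 14.0000 17.0000] v=[0.0000 0.0000 2.0000 0.0000]
Step 1: x=[2.1000 8.9600 14.1600 17.0200] v=[1.0000 -0.4000 1.6000 0.2000]
Step 2: x=[2.2952 8.8868 14.2732 17.0628] v=[1.9520 -0.7320 1.1320 0.4280]
Step 3: x=[2.5763 8.7895 14.3345 17.1298] v=[2.8113 -0.9730 0.6126 0.6701]
Step 4: x=[2.9302 8.6788 14.3408 17.2209] v=[3.5387 -1.1066 0.0627 0.9110]
Step 5: x=[3.3404 8.5664 14.2914 17.3344] v=[4.1024 -1.1239 -0.4937 1.1350]
Max displacement = 2.3408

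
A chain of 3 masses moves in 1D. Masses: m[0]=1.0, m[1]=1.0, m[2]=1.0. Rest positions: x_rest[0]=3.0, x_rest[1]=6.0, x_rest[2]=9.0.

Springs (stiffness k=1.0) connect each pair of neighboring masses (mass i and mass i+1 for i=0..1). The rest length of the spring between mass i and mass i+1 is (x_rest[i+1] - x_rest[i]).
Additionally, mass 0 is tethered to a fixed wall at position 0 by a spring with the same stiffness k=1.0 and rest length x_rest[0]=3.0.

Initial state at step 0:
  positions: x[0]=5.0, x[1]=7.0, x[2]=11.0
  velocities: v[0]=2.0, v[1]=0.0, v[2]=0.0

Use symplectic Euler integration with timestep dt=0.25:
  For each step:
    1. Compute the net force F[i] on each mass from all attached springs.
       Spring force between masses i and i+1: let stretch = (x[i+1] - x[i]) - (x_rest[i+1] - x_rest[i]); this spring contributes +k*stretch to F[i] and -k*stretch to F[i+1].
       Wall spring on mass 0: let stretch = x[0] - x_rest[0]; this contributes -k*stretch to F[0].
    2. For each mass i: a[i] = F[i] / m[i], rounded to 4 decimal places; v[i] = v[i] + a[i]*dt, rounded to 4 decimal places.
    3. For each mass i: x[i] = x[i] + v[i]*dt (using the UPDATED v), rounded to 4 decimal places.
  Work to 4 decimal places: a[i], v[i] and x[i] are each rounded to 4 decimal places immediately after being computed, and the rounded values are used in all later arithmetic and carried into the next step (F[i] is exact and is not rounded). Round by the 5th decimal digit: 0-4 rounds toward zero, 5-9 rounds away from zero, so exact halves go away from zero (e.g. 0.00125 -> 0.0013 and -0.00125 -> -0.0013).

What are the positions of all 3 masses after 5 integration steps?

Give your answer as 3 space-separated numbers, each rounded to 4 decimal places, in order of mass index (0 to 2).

Answer: 4.5690 8.4282 10.4389

Derivation:
Step 0: x=[5.0000 7.0000 11.0000] v=[2.0000 0.0000 0.0000]
Step 1: x=[5.3125 7.1250 10.9375] v=[1.2500 0.5000 -0.2500]
Step 2: x=[5.4063 7.3750 10.8242] v=[0.3750 1.0000 -0.4531]
Step 3: x=[5.2852 7.7175 10.6829] v=[-0.4844 1.3701 -0.5654]
Step 4: x=[4.9858 8.0934 10.5437] v=[-1.1976 1.5034 -0.5568]
Step 5: x=[4.5690 8.4282 10.4389] v=[-1.6672 1.3391 -0.4194]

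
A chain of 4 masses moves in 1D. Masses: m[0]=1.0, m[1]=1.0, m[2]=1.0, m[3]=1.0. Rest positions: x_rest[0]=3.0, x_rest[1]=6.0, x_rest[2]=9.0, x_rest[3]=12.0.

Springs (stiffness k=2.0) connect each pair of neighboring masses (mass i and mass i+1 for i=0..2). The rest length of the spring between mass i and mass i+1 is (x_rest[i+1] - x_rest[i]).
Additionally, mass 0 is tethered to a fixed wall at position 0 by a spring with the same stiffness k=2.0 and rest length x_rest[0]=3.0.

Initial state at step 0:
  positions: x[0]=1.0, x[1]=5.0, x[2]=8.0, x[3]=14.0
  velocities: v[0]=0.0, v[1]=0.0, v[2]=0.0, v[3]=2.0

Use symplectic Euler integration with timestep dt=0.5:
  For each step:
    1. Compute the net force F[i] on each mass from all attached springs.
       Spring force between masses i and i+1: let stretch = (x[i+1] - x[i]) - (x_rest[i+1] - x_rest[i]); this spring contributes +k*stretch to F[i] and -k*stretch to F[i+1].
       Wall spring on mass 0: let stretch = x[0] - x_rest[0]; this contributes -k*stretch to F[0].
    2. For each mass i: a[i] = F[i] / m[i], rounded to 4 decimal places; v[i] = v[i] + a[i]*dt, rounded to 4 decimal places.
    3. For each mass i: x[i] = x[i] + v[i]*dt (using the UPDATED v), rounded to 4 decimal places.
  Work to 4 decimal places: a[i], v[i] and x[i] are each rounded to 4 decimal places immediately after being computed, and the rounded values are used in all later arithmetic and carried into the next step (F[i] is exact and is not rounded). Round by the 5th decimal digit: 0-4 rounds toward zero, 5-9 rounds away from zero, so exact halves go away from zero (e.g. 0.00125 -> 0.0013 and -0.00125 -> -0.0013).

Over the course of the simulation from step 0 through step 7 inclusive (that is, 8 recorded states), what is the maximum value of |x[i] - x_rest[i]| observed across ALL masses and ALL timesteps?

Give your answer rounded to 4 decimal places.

Answer: 3.6250

Derivation:
Step 0: x=[1.0000 5.0000 8.0000 14.0000] v=[0.0000 0.0000 0.0000 2.0000]
Step 1: x=[2.5000 4.5000 9.5000 13.5000] v=[3.0000 -1.0000 3.0000 -1.0000]
Step 2: x=[3.7500 5.5000 10.5000 12.5000] v=[2.5000 2.0000 2.0000 -2.0000]
Step 3: x=[4.0000 8.1250 10.0000 12.0000] v=[0.5000 5.2500 -1.0000 -1.0000]
Step 4: x=[4.3125 9.6250 9.5625 12.0000] v=[0.6250 3.0000 -0.8750 0.0000]
Step 5: x=[5.1250 8.4375 10.3750 12.2813] v=[1.6250 -2.3750 1.6250 0.5625]
Step 6: x=[5.0313 6.5625 11.1719 13.1094] v=[-0.1875 -3.7500 1.5938 1.6562]
Step 7: x=[3.1875 6.2266 10.6329 14.4688] v=[-3.6876 -0.6718 -1.0781 2.7187]
Max displacement = 3.6250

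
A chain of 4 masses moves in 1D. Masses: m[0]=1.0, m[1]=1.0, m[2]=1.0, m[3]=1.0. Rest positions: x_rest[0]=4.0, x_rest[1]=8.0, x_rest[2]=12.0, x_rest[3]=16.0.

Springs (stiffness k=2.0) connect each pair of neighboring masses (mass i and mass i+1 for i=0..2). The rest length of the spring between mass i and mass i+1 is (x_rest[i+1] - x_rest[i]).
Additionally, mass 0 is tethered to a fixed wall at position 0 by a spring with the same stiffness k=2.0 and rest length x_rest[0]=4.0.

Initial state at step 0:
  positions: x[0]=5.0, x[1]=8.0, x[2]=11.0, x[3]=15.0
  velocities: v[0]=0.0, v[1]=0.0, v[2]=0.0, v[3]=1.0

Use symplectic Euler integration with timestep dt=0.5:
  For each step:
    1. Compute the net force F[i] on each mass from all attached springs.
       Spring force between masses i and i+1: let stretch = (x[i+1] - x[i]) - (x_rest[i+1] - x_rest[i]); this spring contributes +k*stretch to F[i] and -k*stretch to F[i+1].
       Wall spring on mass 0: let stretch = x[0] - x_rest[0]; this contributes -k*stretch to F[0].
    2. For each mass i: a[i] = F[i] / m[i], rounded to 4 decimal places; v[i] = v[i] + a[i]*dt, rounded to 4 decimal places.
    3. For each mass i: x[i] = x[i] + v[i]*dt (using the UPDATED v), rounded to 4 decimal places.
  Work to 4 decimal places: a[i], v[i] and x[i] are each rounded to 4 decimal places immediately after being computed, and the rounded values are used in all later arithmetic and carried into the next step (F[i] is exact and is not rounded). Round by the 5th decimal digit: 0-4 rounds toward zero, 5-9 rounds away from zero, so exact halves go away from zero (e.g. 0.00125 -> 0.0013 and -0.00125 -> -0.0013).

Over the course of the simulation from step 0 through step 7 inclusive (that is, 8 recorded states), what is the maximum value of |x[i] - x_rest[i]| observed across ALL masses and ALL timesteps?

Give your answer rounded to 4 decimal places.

Step 0: x=[5.0000 8.0000 11.0000 15.0000] v=[0.0000 0.0000 0.0000 1.0000]
Step 1: x=[4.0000 8.0000 11.5000 15.5000] v=[-2.0000 0.0000 1.0000 1.0000]
Step 2: x=[3.0000 7.7500 12.2500 16.0000] v=[-2.0000 -0.5000 1.5000 1.0000]
Step 3: x=[2.8750 7.3750 12.6250 16.6250] v=[-0.2500 -0.7500 0.7500 1.2500]
Step 4: x=[3.5625 7.3750 12.3750 17.2500] v=[1.3750 0.0000 -0.5000 1.2500]
Step 5: x=[4.3750 7.9688 12.0625 17.4375] v=[1.6250 1.1875 -0.6250 0.3750]
Step 6: x=[4.7969 8.8125 12.3907 16.9375] v=[0.8438 1.6874 0.6563 -1.0000]
Step 7: x=[4.8282 9.4375 13.2032 16.1641] v=[0.0625 1.2500 1.6249 -1.5468]
Max displacement = 1.4375

Answer: 1.4375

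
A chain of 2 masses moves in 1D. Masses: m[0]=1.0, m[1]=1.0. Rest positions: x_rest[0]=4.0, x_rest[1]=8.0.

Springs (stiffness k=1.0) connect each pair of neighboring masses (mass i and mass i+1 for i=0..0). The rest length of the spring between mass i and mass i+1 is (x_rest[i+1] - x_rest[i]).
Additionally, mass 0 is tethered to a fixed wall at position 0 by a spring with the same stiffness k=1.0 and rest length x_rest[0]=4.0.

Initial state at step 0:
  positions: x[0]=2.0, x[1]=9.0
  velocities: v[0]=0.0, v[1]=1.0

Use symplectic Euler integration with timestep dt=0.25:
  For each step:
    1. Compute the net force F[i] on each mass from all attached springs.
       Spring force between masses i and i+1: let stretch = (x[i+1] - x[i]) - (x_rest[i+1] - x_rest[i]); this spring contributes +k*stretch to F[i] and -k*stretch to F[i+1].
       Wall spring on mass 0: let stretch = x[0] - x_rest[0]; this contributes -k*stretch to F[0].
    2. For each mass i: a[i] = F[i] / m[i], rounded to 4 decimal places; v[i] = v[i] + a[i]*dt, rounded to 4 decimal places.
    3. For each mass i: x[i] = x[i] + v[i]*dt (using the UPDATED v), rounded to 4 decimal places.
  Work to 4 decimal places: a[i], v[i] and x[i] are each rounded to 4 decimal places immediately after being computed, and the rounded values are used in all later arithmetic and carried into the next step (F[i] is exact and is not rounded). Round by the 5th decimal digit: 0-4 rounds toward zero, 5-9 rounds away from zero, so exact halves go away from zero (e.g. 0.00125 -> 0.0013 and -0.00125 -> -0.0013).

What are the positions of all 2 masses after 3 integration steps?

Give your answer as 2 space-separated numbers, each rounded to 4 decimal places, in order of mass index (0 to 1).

Answer: 3.6890 8.7156

Derivation:
Step 0: x=[2.0000 9.0000] v=[0.0000 1.0000]
Step 1: x=[2.3125 9.0625] v=[1.2500 0.2500]
Step 2: x=[2.9024 8.9531] v=[2.3594 -0.4375]
Step 3: x=[3.6890 8.7156] v=[3.1465 -0.9502]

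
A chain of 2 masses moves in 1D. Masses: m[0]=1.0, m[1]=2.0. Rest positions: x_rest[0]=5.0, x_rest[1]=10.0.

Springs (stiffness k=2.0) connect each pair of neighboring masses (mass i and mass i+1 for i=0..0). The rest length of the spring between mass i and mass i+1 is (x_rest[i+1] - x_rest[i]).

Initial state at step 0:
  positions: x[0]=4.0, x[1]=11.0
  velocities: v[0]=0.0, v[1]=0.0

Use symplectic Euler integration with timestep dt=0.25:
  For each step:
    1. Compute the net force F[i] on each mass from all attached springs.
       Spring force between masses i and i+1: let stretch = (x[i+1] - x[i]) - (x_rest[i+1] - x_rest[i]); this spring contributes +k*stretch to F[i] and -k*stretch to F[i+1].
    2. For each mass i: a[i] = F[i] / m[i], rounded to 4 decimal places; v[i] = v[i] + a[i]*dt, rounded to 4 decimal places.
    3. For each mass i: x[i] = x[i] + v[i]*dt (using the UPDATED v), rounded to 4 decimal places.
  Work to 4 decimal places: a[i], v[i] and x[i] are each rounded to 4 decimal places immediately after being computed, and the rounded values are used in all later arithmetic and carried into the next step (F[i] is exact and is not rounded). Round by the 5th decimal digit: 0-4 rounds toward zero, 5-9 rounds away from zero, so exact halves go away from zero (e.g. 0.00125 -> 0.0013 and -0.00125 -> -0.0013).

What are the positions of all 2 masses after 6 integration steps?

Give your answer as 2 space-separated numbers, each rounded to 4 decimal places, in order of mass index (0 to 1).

Step 0: x=[4.0000 11.0000] v=[0.0000 0.0000]
Step 1: x=[4.2500 10.8750] v=[1.0000 -0.5000]
Step 2: x=[4.7031 10.6484] v=[1.8125 -0.9063]
Step 3: x=[5.2744 10.3628] v=[2.2852 -1.1426]
Step 4: x=[5.8568 10.0716] v=[2.3294 -1.1647]
Step 5: x=[6.3410 9.8295] v=[1.9368 -0.9684]
Step 6: x=[6.6363 9.6819] v=[1.1811 -0.5905]

Answer: 6.6363 9.6819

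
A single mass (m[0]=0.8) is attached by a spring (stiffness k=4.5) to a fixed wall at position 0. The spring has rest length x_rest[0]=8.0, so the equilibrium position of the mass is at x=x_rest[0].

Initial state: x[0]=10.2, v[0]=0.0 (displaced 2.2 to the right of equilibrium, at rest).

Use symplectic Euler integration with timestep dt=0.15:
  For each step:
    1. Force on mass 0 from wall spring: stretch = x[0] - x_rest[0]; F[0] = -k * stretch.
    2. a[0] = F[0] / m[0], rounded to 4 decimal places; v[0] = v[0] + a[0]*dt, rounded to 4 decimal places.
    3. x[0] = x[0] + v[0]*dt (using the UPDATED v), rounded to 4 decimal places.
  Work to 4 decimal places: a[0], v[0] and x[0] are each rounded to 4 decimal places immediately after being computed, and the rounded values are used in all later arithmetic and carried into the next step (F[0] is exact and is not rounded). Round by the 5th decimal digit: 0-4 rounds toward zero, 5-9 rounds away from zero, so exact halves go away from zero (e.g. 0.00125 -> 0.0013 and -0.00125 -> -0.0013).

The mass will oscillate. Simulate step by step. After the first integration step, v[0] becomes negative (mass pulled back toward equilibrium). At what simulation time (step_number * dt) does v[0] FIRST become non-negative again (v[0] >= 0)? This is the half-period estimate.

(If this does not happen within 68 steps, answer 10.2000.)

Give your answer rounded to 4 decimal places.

Step 0: x=[10.2000] v=[0.0000]
Step 1: x=[9.9216] v=[-1.8563]
Step 2: x=[9.3999] v=[-3.4777]
Step 3: x=[8.7011] v=[-4.6589]
Step 4: x=[7.9135] v=[-5.2505]
Step 5: x=[7.1369] v=[-5.1775]
Step 6: x=[6.4695] v=[-4.4493]
Step 7: x=[5.9958] v=[-3.1579]
Step 8: x=[5.7758] v=[-1.4669]
Step 9: x=[5.8373] v=[0.4098]
First v>=0 after going negative at step 9, time=1.3500

Answer: 1.3500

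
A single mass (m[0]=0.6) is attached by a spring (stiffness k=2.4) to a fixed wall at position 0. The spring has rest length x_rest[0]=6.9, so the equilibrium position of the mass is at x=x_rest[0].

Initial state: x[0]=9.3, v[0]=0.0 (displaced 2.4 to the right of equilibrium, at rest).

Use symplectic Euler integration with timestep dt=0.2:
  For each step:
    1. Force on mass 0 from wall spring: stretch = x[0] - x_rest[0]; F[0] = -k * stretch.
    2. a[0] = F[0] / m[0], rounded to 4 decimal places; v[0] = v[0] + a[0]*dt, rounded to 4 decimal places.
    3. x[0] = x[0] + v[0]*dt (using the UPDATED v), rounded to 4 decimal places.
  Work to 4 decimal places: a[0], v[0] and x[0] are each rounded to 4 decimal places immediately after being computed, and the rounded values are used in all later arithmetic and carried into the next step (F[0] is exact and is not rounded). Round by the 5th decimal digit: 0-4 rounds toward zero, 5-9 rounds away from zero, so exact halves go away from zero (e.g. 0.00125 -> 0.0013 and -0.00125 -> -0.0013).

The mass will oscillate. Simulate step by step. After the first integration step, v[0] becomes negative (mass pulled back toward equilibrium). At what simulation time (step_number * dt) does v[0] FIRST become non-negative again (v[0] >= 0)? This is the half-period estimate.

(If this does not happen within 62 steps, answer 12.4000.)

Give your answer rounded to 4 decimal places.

Step 0: x=[9.3000] v=[0.0000]
Step 1: x=[8.9160] v=[-1.9200]
Step 2: x=[8.2094] v=[-3.5328]
Step 3: x=[7.2933] v=[-4.5803]
Step 4: x=[6.3143] v=[-4.8949]
Step 5: x=[5.4290] v=[-4.4263]
Step 6: x=[4.7791] v=[-3.2495]
Step 7: x=[4.4685] v=[-1.5528]
Step 8: x=[4.5470] v=[0.3924]
First v>=0 after going negative at step 8, time=1.6000

Answer: 1.6000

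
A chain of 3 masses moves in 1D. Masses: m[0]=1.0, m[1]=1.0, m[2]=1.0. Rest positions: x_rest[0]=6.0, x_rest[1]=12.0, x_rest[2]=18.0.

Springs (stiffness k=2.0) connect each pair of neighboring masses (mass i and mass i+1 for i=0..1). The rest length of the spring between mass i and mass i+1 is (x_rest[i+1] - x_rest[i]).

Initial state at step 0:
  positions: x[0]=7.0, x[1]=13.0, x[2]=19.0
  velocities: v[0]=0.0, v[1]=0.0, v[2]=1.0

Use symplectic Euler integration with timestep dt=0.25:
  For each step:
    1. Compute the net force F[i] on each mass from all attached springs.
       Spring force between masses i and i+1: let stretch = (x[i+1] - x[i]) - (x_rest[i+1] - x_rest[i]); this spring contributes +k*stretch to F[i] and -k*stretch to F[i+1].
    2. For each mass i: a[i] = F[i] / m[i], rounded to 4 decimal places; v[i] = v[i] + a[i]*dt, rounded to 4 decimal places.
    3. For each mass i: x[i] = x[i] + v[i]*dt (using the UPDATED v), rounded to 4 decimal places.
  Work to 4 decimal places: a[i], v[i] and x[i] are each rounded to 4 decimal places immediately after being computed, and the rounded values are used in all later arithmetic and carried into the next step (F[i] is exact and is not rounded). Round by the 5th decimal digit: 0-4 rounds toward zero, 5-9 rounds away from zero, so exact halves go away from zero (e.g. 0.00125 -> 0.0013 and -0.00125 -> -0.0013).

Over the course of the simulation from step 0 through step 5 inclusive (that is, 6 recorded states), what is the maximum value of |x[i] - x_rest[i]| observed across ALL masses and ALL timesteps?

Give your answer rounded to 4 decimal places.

Step 0: x=[7.0000 13.0000 19.0000] v=[0.0000 0.0000 1.0000]
Step 1: x=[7.0000 13.0000 19.2500] v=[0.0000 0.0000 1.0000]
Step 2: x=[7.0000 13.0313 19.4688] v=[0.0000 0.1250 0.8750]
Step 3: x=[7.0039 13.1133 19.6329] v=[0.0157 0.3281 0.6563]
Step 4: x=[7.0215 13.2466 19.7320] v=[0.0704 0.5332 0.3965]
Step 5: x=[7.0673 13.4125 19.7705] v=[0.1830 0.6634 0.1538]
Max displacement = 1.7705

Answer: 1.7705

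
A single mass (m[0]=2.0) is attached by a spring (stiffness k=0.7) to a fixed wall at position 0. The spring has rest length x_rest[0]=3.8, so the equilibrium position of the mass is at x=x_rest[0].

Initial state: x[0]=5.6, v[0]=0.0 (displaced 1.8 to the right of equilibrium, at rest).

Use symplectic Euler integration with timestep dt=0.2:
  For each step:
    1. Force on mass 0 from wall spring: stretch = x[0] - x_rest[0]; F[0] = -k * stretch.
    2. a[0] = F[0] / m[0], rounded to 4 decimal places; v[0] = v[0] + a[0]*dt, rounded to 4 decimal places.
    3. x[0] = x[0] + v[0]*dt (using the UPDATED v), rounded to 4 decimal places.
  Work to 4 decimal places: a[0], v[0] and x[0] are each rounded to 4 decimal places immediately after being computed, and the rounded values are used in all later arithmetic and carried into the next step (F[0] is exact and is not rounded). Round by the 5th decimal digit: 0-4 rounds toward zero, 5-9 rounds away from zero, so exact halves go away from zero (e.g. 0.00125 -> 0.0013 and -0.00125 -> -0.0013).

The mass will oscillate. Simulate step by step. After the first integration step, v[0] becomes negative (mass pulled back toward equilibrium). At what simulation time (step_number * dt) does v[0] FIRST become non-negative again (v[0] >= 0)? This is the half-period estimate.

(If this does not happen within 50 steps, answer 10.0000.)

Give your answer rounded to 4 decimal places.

Step 0: x=[5.6000] v=[0.0000]
Step 1: x=[5.5748] v=[-0.1260]
Step 2: x=[5.5248] v=[-0.2502]
Step 3: x=[5.4506] v=[-0.3709]
Step 4: x=[5.3533] v=[-0.4864]
Step 5: x=[5.2343] v=[-0.5951]
Step 6: x=[5.0952] v=[-0.6955]
Step 7: x=[4.9380] v=[-0.7862]
Step 8: x=[4.7648] v=[-0.8659]
Step 9: x=[4.5781] v=[-0.9334]
Step 10: x=[4.3805] v=[-0.9879]
Step 11: x=[4.1748] v=[-1.0285]
Step 12: x=[3.9639] v=[-1.0547]
Step 13: x=[3.7507] v=[-1.0662]
Step 14: x=[3.5382] v=[-1.0627]
Step 15: x=[3.3293] v=[-1.0444]
Step 16: x=[3.1270] v=[-1.0115]
Step 17: x=[2.9341] v=[-0.9644]
Step 18: x=[2.7533] v=[-0.9038]
Step 19: x=[2.5872] v=[-0.8305]
Step 20: x=[2.4381] v=[-0.7456]
Step 21: x=[2.3080] v=[-0.6503]
Step 22: x=[2.1988] v=[-0.5459]
Step 23: x=[2.1120] v=[-0.4338]
Step 24: x=[2.0489] v=[-0.3156]
Step 25: x=[2.0103] v=[-0.1930]
Step 26: x=[1.9968] v=[-0.0677]
Step 27: x=[2.0085] v=[0.0585]
First v>=0 after going negative at step 27, time=5.4000

Answer: 5.4000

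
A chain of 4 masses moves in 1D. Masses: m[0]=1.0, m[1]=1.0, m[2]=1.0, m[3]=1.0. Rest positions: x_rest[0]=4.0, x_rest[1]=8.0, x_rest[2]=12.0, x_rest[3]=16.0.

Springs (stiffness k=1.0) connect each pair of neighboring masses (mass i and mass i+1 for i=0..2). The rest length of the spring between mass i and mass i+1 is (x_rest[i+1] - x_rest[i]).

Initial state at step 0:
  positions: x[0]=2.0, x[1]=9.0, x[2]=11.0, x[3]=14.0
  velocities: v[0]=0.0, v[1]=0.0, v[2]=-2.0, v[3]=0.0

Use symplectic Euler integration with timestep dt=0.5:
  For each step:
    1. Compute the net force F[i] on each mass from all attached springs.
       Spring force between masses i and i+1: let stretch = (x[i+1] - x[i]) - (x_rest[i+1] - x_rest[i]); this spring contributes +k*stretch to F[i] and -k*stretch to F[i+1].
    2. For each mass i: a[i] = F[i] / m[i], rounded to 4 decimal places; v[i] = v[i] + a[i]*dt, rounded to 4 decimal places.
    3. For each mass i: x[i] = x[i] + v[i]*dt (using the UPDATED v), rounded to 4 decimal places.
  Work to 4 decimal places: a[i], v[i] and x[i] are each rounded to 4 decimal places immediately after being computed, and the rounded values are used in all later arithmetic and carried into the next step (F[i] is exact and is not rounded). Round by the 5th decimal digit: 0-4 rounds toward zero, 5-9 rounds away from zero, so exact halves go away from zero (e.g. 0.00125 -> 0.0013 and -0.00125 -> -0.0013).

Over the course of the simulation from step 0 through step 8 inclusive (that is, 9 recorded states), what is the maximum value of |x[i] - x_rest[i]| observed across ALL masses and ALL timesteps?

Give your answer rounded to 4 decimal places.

Step 0: x=[2.0000 9.0000 11.0000 14.0000] v=[0.0000 0.0000 -2.0000 0.0000]
Step 1: x=[2.7500 7.7500 10.2500 14.2500] v=[1.5000 -2.5000 -1.5000 0.5000]
Step 2: x=[3.7500 5.8750 9.8750 14.5000] v=[2.0000 -3.7500 -0.7500 0.5000]
Step 3: x=[4.2813 4.4688 9.6563 14.5938] v=[1.0625 -2.8125 -0.4375 0.1875]
Step 4: x=[3.8594 4.3126 9.3751 14.4532] v=[-0.8438 -0.3125 -0.5625 -0.2813]
Step 5: x=[2.5508 5.3087 9.0978 14.0430] v=[-2.6172 1.9922 -0.5547 -0.8204]
Step 6: x=[0.9317 6.5626 9.1095 13.3965] v=[-3.2383 2.5078 0.0234 -1.2930]
Step 7: x=[-0.2798 7.0455 9.5563 12.6783] v=[-2.4229 0.9658 0.8935 -1.4365]
Step 8: x=[-0.6600 6.3248 10.1559 12.1796] v=[-0.7603 -1.4415 1.1991 -0.9975]
Max displacement = 4.6600

Answer: 4.6600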